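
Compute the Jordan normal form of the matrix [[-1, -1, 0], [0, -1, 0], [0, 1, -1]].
The characteristic polynomial is det(xI - A) = (x + 1)^3, so the eigenvalues are -1 (algebraic multiplicity 3).

For λ = -1: rank(A + I) = 1, rank((A + I)^2) = 0. The eigenspace has dimension 3 - 1 = 2, so there are 2 Jordan blocks; the rank sequence gives block sizes [2, 1].

Assembling the blocks gives the Jordan form J above.

J = [[-1, 1, 0], [0, -1, 0], [0, 0, -1]]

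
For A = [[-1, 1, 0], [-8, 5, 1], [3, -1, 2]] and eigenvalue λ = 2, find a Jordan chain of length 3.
We seek v_1 ∈ ker((A - 2I)^3) \ ker((A - 2I)^2), then set v_{i+1} = (A - 2I) v_i.

One such chain is v_1 = [[0, 0, 1]]^T, v_2 = [[0, 1, 0]]^T, v_3 = [[1, 3, -1]]^T. Check: (A - 2I) v_3 = [[0, 0, 0]]^T = 0.

v_1 = [[0, 0, 1]]^T, v_2 = [[0, 1, 0]]^T, v_3 = [[1, 3, -1]]^T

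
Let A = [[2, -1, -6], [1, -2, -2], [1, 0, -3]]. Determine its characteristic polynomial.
χ_A(x) = (x + 1)^3

xI - A = [[x - 2, 1, 6], [-1, x + 2, 2], [-1, 0, x + 3]].

Expanding det(xI - A) along the first row:
det(xI - A) = + (x - 2)·det([[x + 2, 2], [0, x + 3]]) - (1)·det([[-1, 2], [-1, x + 3]]) + (6)·det([[-1, x + 2], [-1, 0]]).

Evaluating gives χ_A(x) = x^3 + 3x^2 + 3x + 1 = (x + 1)^3.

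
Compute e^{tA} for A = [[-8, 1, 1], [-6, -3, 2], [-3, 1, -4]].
e^{tA} = [[(1 - 3*t)*e^{-5*t}, t*e^{-5*t}, t*e^{-5*t}], [-6*t*e^{-5*t}, (2*t + 1)*e^{-5*t}, 2*t*e^{-5*t}], [-3*t*e^{-5*t}, t*e^{-5*t}, (t + 1)*e^{-5*t}]]

A has Jordan form J = [[-5, 1, 0], [0, -5, 0], [0, 0, -5]] with A = PJP^{-1}, so e^{tA} = P e^{tJ} P^{-1}.

For a Jordan block J_k(λ), e^{tJ_k(λ)} = e^{λt} · (I + tN + t^2 N^2/2! + ... + t^{k-1} N^{k-1}/(k-1)!) where N is the nilpotent superdiagonal part.

Assembling the blocks and conjugating back gives the entries of e^{tA} as shown above.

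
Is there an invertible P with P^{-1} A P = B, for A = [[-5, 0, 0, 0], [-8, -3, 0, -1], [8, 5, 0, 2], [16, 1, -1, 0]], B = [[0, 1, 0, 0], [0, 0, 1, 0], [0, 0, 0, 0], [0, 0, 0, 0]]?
trace(A) = -8 but trace(B) = 0. The trace is a similarity invariant, so A and B are not similar.

No.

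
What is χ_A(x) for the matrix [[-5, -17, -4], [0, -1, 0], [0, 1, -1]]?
xI - A = [[x + 5, 17, 4], [0, x + 1, 0], [0, -1, x + 1]].

Expanding det(xI - A) along the first row:
det(xI - A) = + (x + 5)·det([[x + 1, 0], [-1, x + 1]]) - (17)·det([[0, 0], [0, x + 1]]) + (4)·det([[0, x + 1], [0, -1]]).

Evaluating gives χ_A(x) = x^3 + 7x^2 + 11x + 5 = (x + 1)^2(x + 5).

χ_A(x) = (x + 1)^2(x + 5)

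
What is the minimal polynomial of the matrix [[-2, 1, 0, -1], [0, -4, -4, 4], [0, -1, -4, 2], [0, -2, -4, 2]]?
The characteristic polynomial factors as (x + 2)^4. The minimal polynomial is ∏(x - λ)^{k_λ} where k_λ is the size of the largest Jordan block at λ.

For λ = -2: rank(A + 2I) = 2, and the largest Jordan block has size 2 (the smallest k with rank((A + 2I)^k) = rank((A + 2I)^(k+1))).

So m_A(x) = (x + 2)^2.

m_A(x) = (x + 2)^2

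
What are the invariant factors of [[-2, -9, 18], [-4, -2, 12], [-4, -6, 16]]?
x - 4, (x - 4)^2

The Jordan structure of A has elementary divisors (x - 4)^2, (x - 4). Arranging the block sizes at each eigenvalue in decreasing order and taking row products gives the invariant factors.

Invariant factors (smallest first, each dividing the next): x - 4, (x - 4)^2.

Check: the last factor (x - 4)^2 is the minimal polynomial, and the product (x - 4)^3 is the characteristic polynomial.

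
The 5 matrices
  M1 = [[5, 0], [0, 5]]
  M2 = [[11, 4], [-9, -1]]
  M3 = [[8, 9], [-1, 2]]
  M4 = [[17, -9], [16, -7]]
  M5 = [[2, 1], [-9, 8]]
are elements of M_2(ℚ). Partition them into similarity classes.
Characteristic polynomials: χ_{M1} = (x - 5)^2, χ_{M2} = (x - 5)^2, χ_{M3} = (x - 5)^2, χ_{M4} = (x - 5)^2, χ_{M5} = (x - 5)^2.

{M1}: invariant factors x - 5, x - 5.

{M2, M3, M4, M5}: invariant factors (x - 5)^2.

Matrices are similar if and only if their invariant-factor lists agree; the partition into similarity classes is {M1}, {M2, M3, M4, M5}.

2 classes: {M1}, {M2, M3, M4, M5}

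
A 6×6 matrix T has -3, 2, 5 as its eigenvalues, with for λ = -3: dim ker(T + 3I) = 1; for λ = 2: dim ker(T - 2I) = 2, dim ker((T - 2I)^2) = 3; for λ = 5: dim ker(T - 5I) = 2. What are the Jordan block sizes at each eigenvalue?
λ = -3: successive nullity increments [1] count blocks of size ≥ k; block sizes are [1].
λ = 2: successive nullity increments [2, 1] count blocks of size ≥ k; block sizes are [2, 1].
λ = 5: successive nullity increments [2] count blocks of size ≥ k; block sizes are [1, 1].

Jordan blocks: (-3, 1), (2, 2), (2, 1), (5, 1), (5, 1)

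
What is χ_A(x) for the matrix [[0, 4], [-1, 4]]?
χ_A(x) = (x - 2)^2

xI - A = [[x, -4], [1, x - 4]].

Expanding det(xI - A) along the first row:
det(xI - A) = + (x)·det([[x - 4]]) - (-4)·det([[1]]).

Evaluating gives χ_A(x) = x^2 - 4x + 4 = (x - 2)^2.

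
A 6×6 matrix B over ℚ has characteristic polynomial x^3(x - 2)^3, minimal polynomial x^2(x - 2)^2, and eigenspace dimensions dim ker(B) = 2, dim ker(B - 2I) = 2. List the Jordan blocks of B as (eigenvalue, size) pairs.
λ = 0: algebraic multiplicity 3 (exponent in χ_B), largest block size 2 (exponent in m_B), 2 blocks (geometric multiplicity). These force block sizes [2, 1].
λ = 2: algebraic multiplicity 3 (exponent in χ_B), largest block size 2 (exponent in m_B), 2 blocks (geometric multiplicity). These force block sizes [2, 1].

Jordan blocks: (0, 2), (0, 1), (2, 2), (2, 1)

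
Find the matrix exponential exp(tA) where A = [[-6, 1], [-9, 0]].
A has Jordan form J = [[-3, 1], [0, -3]] with A = PJP^{-1}, so e^{tA} = P e^{tJ} P^{-1}.

For a Jordan block J_k(λ), e^{tJ_k(λ)} = e^{λt} · (I + tN + t^2 N^2/2! + ... + t^{k-1} N^{k-1}/(k-1)!) where N is the nilpotent superdiagonal part.

Assembling the blocks and conjugating back gives the entries of e^{tA} as shown above.

e^{tA} = [[(1 - 3*t)*e^{-3*t}, t*e^{-3*t}], [-9*t*e^{-3*t}, (3*t + 1)*e^{-3*t}]]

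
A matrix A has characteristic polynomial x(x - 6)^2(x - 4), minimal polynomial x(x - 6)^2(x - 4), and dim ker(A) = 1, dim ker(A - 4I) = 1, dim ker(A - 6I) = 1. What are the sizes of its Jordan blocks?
λ = 0: algebraic multiplicity 1 (exponent in χ_A), largest block size 1 (exponent in m_A), 1 block (geometric multiplicity). This forces block sizes [1].
λ = 4: algebraic multiplicity 1 (exponent in χ_A), largest block size 1 (exponent in m_A), 1 block (geometric multiplicity). This forces block sizes [1].
λ = 6: algebraic multiplicity 2 (exponent in χ_A), largest block size 2 (exponent in m_A), 1 block (geometric multiplicity). This forces block sizes [2].

Jordan blocks: (0, 1), (4, 1), (6, 2)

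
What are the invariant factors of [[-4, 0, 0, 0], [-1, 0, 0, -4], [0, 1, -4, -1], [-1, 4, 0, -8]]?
(x + 4)^2, (x + 4)^2

The Jordan structure of A has elementary divisors (x + 4)^2, (x + 4)^2. Arranging the block sizes at each eigenvalue in decreasing order and taking row products gives the invariant factors.

Invariant factors (smallest first, each dividing the next): (x + 4)^2, (x + 4)^2.

Check: the last factor (x + 4)^2 is the minimal polynomial, and the product (x + 4)^4 is the characteristic polynomial.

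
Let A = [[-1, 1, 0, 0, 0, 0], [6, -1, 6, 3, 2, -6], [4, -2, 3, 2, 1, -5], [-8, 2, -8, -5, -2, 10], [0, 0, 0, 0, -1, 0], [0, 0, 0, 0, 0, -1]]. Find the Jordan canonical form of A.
The characteristic polynomial is det(xI - A) = (x + 1)^6, so the eigenvalues are -1 (algebraic multiplicity 6).

For λ = -1: rank(A + I) = 3, rank((A + I)^2) = 1, rank((A + I)^3) = 0. The eigenspace has dimension 6 - 3 = 3, so there are 3 Jordan blocks; the rank sequence gives block sizes [3, 2, 1].

Assembling the blocks gives the Jordan form J above.

J = [[-1, 1, 0, 0, 0, 0], [0, -1, 1, 0, 0, 0], [0, 0, -1, 0, 0, 0], [0, 0, 0, -1, 1, 0], [0, 0, 0, 0, -1, 0], [0, 0, 0, 0, 0, -1]]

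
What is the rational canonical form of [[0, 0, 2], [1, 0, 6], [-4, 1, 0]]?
The invariant factors of A (the non-unit diagonal entries of the Smith normal form of xI - A over ℚ[x]) are x^3 + 2x - 2, each dividing the next. The characteristic polynomial is their product, x^3 + 2x - 2.

The rational canonical form is the block-diagonal matrix of companion matrices C(f_i):
R = [[0, 0, 2], [1, 0, -2], [0, 1, 0]].

Note the characteristic polynomial does not split into linear factors over ℚ, so A has no Jordan form over ℚ; the rational canonical form exists over any field.

R = [[0, 0, 2], [1, 0, -2], [0, 1, 0]]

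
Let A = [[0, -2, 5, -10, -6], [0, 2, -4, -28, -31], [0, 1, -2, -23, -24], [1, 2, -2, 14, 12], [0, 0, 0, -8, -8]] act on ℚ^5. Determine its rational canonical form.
The invariant factors of A (the non-unit diagonal entries of the Smith normal form of xI - A over ℚ[x]) are (x - 4)(x - 2)(x^3 - 4x - 1), each dividing the next. The characteristic polynomial is their product, (x - 4)(x - 2)(x^3 - 4x - 1).

The rational canonical form is the block-diagonal matrix of companion matrices C(f_i):
R = [[0, 0, 0, 0, 8], [1, 0, 0, 0, 26], [0, 1, 0, 0, -23], [0, 0, 1, 0, -4], [0, 0, 0, 1, 6]].

Note the characteristic polynomial does not split into linear factors over ℚ, so A has no Jordan form over ℚ; the rational canonical form exists over any field.

R = [[0, 0, 0, 0, 8], [1, 0, 0, 0, 26], [0, 1, 0, 0, -23], [0, 0, 1, 0, -4], [0, 0, 0, 1, 6]]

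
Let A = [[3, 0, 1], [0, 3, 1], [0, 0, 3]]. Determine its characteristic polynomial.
xI - A = [[x - 3, 0, -1], [0, x - 3, -1], [0, 0, x - 3]].

Expanding det(xI - A) along the first row:
det(xI - A) = + (x - 3)·det([[x - 3, -1], [0, x - 3]]) - (0)·det([[0, -1], [0, x - 3]]) + (-1)·det([[0, x - 3], [0, 0]]).

Evaluating gives χ_A(x) = x^3 - 9x^2 + 27x - 27 = (x - 3)^3.

χ_A(x) = (x - 3)^3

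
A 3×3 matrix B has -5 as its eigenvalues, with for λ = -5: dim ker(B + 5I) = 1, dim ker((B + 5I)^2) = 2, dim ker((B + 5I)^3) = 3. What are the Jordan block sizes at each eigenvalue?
Jordan blocks: (-5, 3)

λ = -5: successive nullity increments [1, 1, 1] count blocks of size ≥ k; block sizes are [3].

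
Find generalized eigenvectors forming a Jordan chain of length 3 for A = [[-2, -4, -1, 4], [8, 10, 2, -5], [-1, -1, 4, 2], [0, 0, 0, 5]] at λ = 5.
We seek v_1 ∈ ker((A - 5I)^3) \ ker((A - 5I)^2), then set v_{i+1} = (A - 5I) v_i.

One such chain is v_1 = [[0, 1, 0, 1]]^T, v_2 = [[0, 0, 1, 0]]^T, v_3 = [[-1, 2, -1, 0]]^T. Check: (A - 5I) v_3 = [[0, 0, 0, 0]]^T = 0.

v_1 = [[0, 1, 0, 1]]^T, v_2 = [[0, 0, 1, 0]]^T, v_3 = [[-1, 2, -1, 0]]^T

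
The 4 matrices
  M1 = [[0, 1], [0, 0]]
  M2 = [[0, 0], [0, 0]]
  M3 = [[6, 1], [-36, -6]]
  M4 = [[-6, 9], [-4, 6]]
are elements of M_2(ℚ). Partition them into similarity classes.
Characteristic polynomials: χ_{M1} = x^2, χ_{M2} = x^2, χ_{M3} = x^2, χ_{M4} = x^2.

{M1, M3, M4}: invariant factors x^2.

{M2}: invariant factors x, x.

Matrices are similar if and only if their invariant-factor lists agree; the partition into similarity classes is {M1, M3, M4}, {M2}.

2 classes: {M1, M3, M4}, {M2}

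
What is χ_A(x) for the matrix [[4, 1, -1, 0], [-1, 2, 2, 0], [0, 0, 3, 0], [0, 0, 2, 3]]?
xI - A = [[x - 4, -1, 1, 0], [1, x - 2, -2, 0], [0, 0, x - 3, 0], [0, 0, -2, x - 3]].

Expanding det(xI - A) along the first row:
det(xI - A) = + (x - 4)·det([[x - 2, -2, 0], [0, x - 3, 0], [0, -2, x - 3]]) - (-1)·det([[1, -2, 0], [0, x - 3, 0], [0, -2, x - 3]]) + (1)·det([[1, x - 2, 0], [0, 0, 0], [0, 0, x - 3]]) - (0)·det([[1, x - 2, -2], [0, 0, x - 3], [0, 0, -2]]).

Evaluating gives χ_A(x) = x^4 - 12x^3 + 54x^2 - 108x + 81 = (x - 3)^4.

χ_A(x) = (x - 3)^4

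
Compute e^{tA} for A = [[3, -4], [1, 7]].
A has Jordan form J = [[5, 1], [0, 5]] with A = PJP^{-1}, so e^{tA} = P e^{tJ} P^{-1}.

For a Jordan block J_k(λ), e^{tJ_k(λ)} = e^{λt} · (I + tN + t^2 N^2/2! + ... + t^{k-1} N^{k-1}/(k-1)!) where N is the nilpotent superdiagonal part.

Assembling the blocks and conjugating back gives the entries of e^{tA} as shown above.

e^{tA} = [[(1 - 2*t)*e^{5*t}, -4*t*e^{5*t}], [t*e^{5*t}, (2*t + 1)*e^{5*t}]]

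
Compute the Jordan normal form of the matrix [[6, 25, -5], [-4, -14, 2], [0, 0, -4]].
J = [[-4, 1, 0], [0, -4, 0], [0, 0, -4]]

The characteristic polynomial is det(xI - A) = (x + 4)^3, so the eigenvalues are -4 (algebraic multiplicity 3).

For λ = -4: rank(A + 4I) = 1, rank((A + 4I)^2) = 0. The eigenspace has dimension 3 - 1 = 2, so there are 2 Jordan blocks; the rank sequence gives block sizes [2, 1].

Assembling the blocks gives the Jordan form J above.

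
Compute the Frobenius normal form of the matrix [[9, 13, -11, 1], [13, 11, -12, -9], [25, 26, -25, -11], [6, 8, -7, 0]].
The invariant factors of A (the non-unit diagonal entries of the Smith normal form of xI - A over ℚ[x]) are (x - 1)(x + 2)^3, each dividing the next. The characteristic polynomial is their product, (x - 1)(x + 2)^3.

The rational canonical form is the block-diagonal matrix of companion matrices C(f_i):
R = [[0, 0, 0, 8], [1, 0, 0, 4], [0, 1, 0, -6], [0, 0, 1, -5]].

R = [[0, 0, 0, 8], [1, 0, 0, 4], [0, 1, 0, -6], [0, 0, 1, -5]]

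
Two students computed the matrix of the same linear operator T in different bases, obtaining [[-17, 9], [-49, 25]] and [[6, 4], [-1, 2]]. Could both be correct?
Two matrices over a field are similar if and only if they have the same invariant factors.

Both A and B have characteristic polynomial (x - 4)^2 and minimal polynomial (x - 4)^2. Computing further, both have invariant factors (x - 4)^2. Hence A and B are similar.

Yes.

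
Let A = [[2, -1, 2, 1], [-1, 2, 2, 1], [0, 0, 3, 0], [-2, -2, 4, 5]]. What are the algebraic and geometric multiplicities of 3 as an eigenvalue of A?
The characteristic polynomial is (x - 3)^4, so the factor x - 3 appears with exponent 4: the algebraic multiplicity is 4.

rank(A - 3I) = 1, so the eigenspace has dimension 4 - 1 = 3: the geometric multiplicity is 3.

Since 3 < 4, A is not diagonalizable.

algebraic multiplicity 4, geometric multiplicity 3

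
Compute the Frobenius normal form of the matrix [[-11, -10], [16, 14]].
The invariant factors of A (the non-unit diagonal entries of the Smith normal form of xI - A over ℚ[x]) are x^2 - 3x + 6, each dividing the next. The characteristic polynomial is their product, x^2 - 3x + 6.

The rational canonical form is the block-diagonal matrix of companion matrices C(f_i):
R = [[0, -6], [1, 3]].

Note the characteristic polynomial does not split into linear factors over ℚ, so A has no Jordan form over ℚ; the rational canonical form exists over any field.

R = [[0, -6], [1, 3]]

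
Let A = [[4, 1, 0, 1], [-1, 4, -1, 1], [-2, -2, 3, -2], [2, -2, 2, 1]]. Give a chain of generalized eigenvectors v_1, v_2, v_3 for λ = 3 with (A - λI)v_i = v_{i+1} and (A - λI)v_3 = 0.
v_1 = [[0, 0, 1, 0]]^T, v_2 = [[0, -1, 0, 2]]^T, v_3 = [[1, 1, -2, -2]]^T

We seek v_1 ∈ ker((A - 3I)^3) \ ker((A - 3I)^2), then set v_{i+1} = (A - 3I) v_i.

One such chain is v_1 = [[0, 0, 1, 0]]^T, v_2 = [[0, -1, 0, 2]]^T, v_3 = [[1, 1, -2, -2]]^T. Check: (A - 3I) v_3 = [[0, 0, 0, 0]]^T = 0.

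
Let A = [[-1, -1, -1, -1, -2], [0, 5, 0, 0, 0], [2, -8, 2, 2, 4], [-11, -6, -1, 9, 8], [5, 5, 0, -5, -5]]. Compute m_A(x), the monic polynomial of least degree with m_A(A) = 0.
m_A(x) = x^2(x - 5)

The characteristic polynomial factors as x^3(x - 5)^2. The minimal polynomial is ∏(x - λ)^{k_λ} where k_λ is the size of the largest Jordan block at λ.

For λ = 0: rank(A) = 3, and the largest Jordan block has size 2 (the smallest k with rank(A^k) = rank(A^(k+1))).
For λ = 5: rank(A - 5I) = 3, and the largest Jordan block has size 1 (the smallest k with rank((A - 5I)^k) = rank((A - 5I)^(k+1))).

So m_A(x) = x^2(x - 5).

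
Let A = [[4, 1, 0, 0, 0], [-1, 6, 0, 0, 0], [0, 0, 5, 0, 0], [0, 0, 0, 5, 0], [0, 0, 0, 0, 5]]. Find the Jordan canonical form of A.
J = [[5, 1, 0, 0, 0], [0, 5, 0, 0, 0], [0, 0, 5, 0, 0], [0, 0, 0, 5, 0], [0, 0, 0, 0, 5]]

The characteristic polynomial is det(xI - A) = (x - 5)^5, so the eigenvalues are 5 (algebraic multiplicity 5).

For λ = 5: rank(A - 5I) = 1, rank((A - 5I)^2) = 0. The eigenspace has dimension 5 - 1 = 4, so there are 4 Jordan blocks; the rank sequence gives block sizes [2, 1, 1, 1].

Assembling the blocks gives the Jordan form J above.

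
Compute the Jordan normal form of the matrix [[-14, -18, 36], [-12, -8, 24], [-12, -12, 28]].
J = [[-2, 0, 0], [0, 4, 0], [0, 0, 4]]

The characteristic polynomial is det(xI - A) = (x - 4)^2(x + 2), so the eigenvalues are -2 (algebraic multiplicity 1), 4 (algebraic multiplicity 2).

For λ = -2: algebraic multiplicity 1 gives one 1×1 block.

For λ = 4: rank(A - 4I) = 1. The eigenspace has dimension 3 - 1 = 2, so there are 2 Jordan blocks; the rank sequence gives block sizes [1, 1].

Assembling the blocks gives the Jordan form J above.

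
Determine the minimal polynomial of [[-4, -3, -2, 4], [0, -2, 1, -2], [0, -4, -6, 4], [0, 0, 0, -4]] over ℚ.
m_A(x) = (x + 4)^3

The characteristic polynomial factors as (x + 4)^4. The minimal polynomial is ∏(x - λ)^{k_λ} where k_λ is the size of the largest Jordan block at λ.

For λ = -4: rank(A + 4I) = 2, and the largest Jordan block has size 3 (the smallest k with rank((A + 4I)^k) = rank((A + 4I)^(k+1))).

So m_A(x) = (x + 4)^3.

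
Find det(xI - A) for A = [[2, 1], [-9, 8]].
χ_A(x) = (x - 5)^2

xI - A = [[x - 2, -1], [9, x - 8]].

Expanding det(xI - A) along the first row:
det(xI - A) = + (x - 2)·det([[x - 8]]) - (-1)·det([[9]]).

Evaluating gives χ_A(x) = x^2 - 10x + 25 = (x - 5)^2.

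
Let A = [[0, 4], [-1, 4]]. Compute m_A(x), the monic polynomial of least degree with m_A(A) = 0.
The characteristic polynomial factors as (x - 2)^2. The minimal polynomial is ∏(x - λ)^{k_λ} where k_λ is the size of the largest Jordan block at λ.

For λ = 2: rank(A - 2I) = 1, and the largest Jordan block has size 2 (the smallest k with rank((A - 2I)^k) = rank((A - 2I)^(k+1))).

So m_A(x) = (x - 2)^2.

m_A(x) = (x - 2)^2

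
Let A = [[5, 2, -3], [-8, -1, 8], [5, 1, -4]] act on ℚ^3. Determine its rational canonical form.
The invariant factors of A (the non-unit diagonal entries of the Smith normal form of xI - A over ℚ[x]) are x^3 + 2x - 5, each dividing the next. The characteristic polynomial is their product, x^3 + 2x - 5.

The rational canonical form is the block-diagonal matrix of companion matrices C(f_i):
R = [[0, 0, 5], [1, 0, -2], [0, 1, 0]].

Note the characteristic polynomial does not split into linear factors over ℚ, so A has no Jordan form over ℚ; the rational canonical form exists over any field.

R = [[0, 0, 5], [1, 0, -2], [0, 1, 0]]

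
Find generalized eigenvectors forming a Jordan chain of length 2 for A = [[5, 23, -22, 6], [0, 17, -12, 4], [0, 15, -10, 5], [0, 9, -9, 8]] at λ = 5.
v_1 = [[1, 1, 1, 0]]^T, v_2 = [[1, 0, 0, 0]]^T

We seek v_1 ∈ ker((A - 5I)^2) \ ker(A - 5I), then set v_{i+1} = (A - 5I) v_i.

One such chain is v_1 = [[1, 1, 1, 0]]^T, v_2 = [[1, 0, 0, 0]]^T. Check: (A - 5I) v_2 = [[0, 0, 0, 0]]^T = 0.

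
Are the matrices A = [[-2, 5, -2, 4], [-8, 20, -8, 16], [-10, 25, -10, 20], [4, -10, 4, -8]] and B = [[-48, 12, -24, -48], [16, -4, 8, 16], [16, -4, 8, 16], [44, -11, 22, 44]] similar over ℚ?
Two matrices over a field are similar if and only if they have the same invariant factors.

Both A and B have characteristic polynomial x^4 and minimal polynomial x^2. Computing further, both have invariant factors x, x, x^2. Hence A and B are similar.

Yes.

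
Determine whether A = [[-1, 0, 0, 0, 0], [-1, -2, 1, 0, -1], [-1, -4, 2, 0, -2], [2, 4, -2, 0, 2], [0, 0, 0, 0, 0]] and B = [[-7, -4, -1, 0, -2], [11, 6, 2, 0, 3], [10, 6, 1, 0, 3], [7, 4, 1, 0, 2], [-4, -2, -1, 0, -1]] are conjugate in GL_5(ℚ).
Two matrices over a field are similar if and only if they have the same invariant factors.

Both A and B have characteristic polynomial x^4(x + 1) and minimal polynomial x^2(x + 1). Computing further, both have invariant factors x, x, x^2(x + 1). Hence A and B are similar.

Yes.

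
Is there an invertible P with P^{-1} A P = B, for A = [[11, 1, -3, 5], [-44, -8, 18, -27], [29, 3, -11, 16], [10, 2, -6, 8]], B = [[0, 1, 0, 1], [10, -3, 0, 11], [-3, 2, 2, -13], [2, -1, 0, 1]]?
Two matrices over a field are similar if and only if they have the same invariant factors.

Both A and B have characteristic polynomial (x - 2)^2(x + 2)^2 and minimal polynomial (x - 2)^2(x + 2)^2. Computing further, both have invariant factors (x - 2)^2(x + 2)^2. Hence A and B are similar.

Yes.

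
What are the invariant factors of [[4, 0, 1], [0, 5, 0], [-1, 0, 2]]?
(x - 5)(x - 3)^2

The Jordan structure of A has elementary divisors (x - 3)^2, (x - 5). Arranging the block sizes at each eigenvalue in decreasing order and taking row products gives the invariant factors.

Invariant factors (smallest first, each dividing the next): (x - 5)(x - 3)^2.

Check: the last factor (x - 5)(x - 3)^2 is the minimal polynomial, and the product (x - 5)(x - 3)^2 is the characteristic polynomial.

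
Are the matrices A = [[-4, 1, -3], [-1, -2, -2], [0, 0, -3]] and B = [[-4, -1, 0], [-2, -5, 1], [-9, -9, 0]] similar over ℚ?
Two matrices over a field are similar if and only if they have the same invariant factors.

Both A and B have characteristic polynomial (x + 3)^3 and minimal polynomial (x + 3)^3. Computing further, both have invariant factors (x + 3)^3. Hence A and B are similar.

Yes.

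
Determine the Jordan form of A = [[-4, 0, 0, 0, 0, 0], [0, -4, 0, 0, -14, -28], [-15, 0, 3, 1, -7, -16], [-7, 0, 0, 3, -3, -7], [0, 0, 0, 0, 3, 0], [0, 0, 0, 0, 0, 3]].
J = [[-4, 0, 0, 0, 0, 0], [0, -4, 0, 0, 0, 0], [0, 0, 3, 1, 0, 0], [0, 0, 0, 3, 1, 0], [0, 0, 0, 0, 3, 0], [0, 0, 0, 0, 0, 3]]

The characteristic polynomial is det(xI - A) = (x - 3)^4(x + 4)^2, so the eigenvalues are -4 (algebraic multiplicity 2), 3 (algebraic multiplicity 4).

For λ = -4: rank(A + 4I) = 4. The eigenspace has dimension 6 - 4 = 2, so there are 2 Jordan blocks; the rank sequence gives block sizes [1, 1].

For λ = 3: rank(A - 3I) = 4, rank((A - 3I)^2) = 3, rank((A - 3I)^3) = 2. The eigenspace has dimension 6 - 4 = 2, so there are 2 Jordan blocks; the rank sequence gives block sizes [3, 1].

Assembling the blocks gives the Jordan form J above.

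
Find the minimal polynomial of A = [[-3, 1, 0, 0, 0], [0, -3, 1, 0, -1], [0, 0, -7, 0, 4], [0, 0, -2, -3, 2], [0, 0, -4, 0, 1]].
The characteristic polynomial factors as (x + 3)^5. The minimal polynomial is ∏(x - λ)^{k_λ} where k_λ is the size of the largest Jordan block at λ.

For λ = -3: rank(A + 3I) = 2, and the largest Jordan block has size 3 (the smallest k with rank((A + 3I)^k) = rank((A + 3I)^(k+1))).

So m_A(x) = (x + 3)^3.

m_A(x) = (x + 3)^3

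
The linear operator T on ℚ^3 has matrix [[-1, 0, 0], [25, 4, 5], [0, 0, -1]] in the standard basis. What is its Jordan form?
J = [[-1, 0, 0], [0, -1, 0], [0, 0, 4]]

The characteristic polynomial is det(xI - A) = (x - 4)(x + 1)^2, so the eigenvalues are -1 (algebraic multiplicity 2), 4 (algebraic multiplicity 1).

For λ = -1: rank(A + I) = 1. The eigenspace has dimension 3 - 1 = 2, so there are 2 Jordan blocks; the rank sequence gives block sizes [1, 1].

For λ = 4: algebraic multiplicity 1 gives one 1×1 block.

Assembling the blocks gives the Jordan form J above.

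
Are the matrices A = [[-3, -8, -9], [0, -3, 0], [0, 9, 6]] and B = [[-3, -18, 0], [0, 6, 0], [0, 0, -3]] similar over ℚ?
Both have characteristic polynomial (x - 6)(x + 3)^2, but the minimal polynomial of A is (x - 6)(x + 3)^2 while the minimal polynomial of B is (x - 6)(x + 3). The minimal polynomial is a similarity invariant, so A and B are not similar.

No.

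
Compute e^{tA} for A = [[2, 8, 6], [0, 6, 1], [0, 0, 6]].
e^{tA} = [[e^{2*t}, 2*(e^{4*t} - 1)*e^{2*t}, 2*t*e^{6*t} + e^{6*t} - e^{2*t}], [0, e^{6*t}, t*e^{6*t}], [0, 0, e^{6*t}]]

A has Jordan form J = [[2, 0, 0], [0, 6, 1], [0, 0, 6]] with A = PJP^{-1}, so e^{tA} = P e^{tJ} P^{-1}.

For a Jordan block J_k(λ), e^{tJ_k(λ)} = e^{λt} · (I + tN + t^2 N^2/2! + ... + t^{k-1} N^{k-1}/(k-1)!) where N is the nilpotent superdiagonal part.

Assembling the blocks and conjugating back gives the entries of e^{tA} as shown above.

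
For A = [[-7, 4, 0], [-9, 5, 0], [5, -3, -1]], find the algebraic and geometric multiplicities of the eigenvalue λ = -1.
The characteristic polynomial is (x + 1)^3, so the factor x + 1 appears with exponent 3: the algebraic multiplicity is 3.

rank(A + I) = 2, so the eigenspace has dimension 3 - 2 = 1: the geometric multiplicity is 1.

Since 1 < 3, A is not diagonalizable.

algebraic multiplicity 3, geometric multiplicity 1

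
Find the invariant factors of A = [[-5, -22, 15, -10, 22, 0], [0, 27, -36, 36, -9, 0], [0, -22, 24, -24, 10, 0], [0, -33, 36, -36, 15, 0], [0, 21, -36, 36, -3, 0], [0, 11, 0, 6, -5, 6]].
The Jordan structure of A has elementary divisors (x + 5), x, x, (x - 6)^2, (x - 6). Arranging the block sizes at each eigenvalue in decreasing order and taking row products gives the invariant factors.

Invariant factors (smallest first, each dividing the next): x(x - 6), x(x - 6)^2(x + 5).

Check: the last factor x(x - 6)^2(x + 5) is the minimal polynomial, and the product x^2(x - 6)^3(x + 5) is the characteristic polynomial.

x(x - 6), x(x - 6)^2(x + 5)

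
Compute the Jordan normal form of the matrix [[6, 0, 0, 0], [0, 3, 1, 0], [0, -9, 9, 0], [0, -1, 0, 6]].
The characteristic polynomial is det(xI - A) = (x - 6)^4, so the eigenvalues are 6 (algebraic multiplicity 4).

For λ = 6: rank(A - 6I) = 2, rank((A - 6I)^2) = 1, rank((A - 6I)^3) = 0. The eigenspace has dimension 4 - 2 = 2, so there are 2 Jordan blocks; the rank sequence gives block sizes [3, 1].

Assembling the blocks gives the Jordan form J above.

J = [[6, 1, 0, 0], [0, 6, 1, 0], [0, 0, 6, 0], [0, 0, 0, 6]]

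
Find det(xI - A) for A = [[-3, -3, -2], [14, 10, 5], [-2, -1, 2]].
χ_A(x) = (x - 3)^3

xI - A = [[x + 3, 3, 2], [-14, x - 10, -5], [2, 1, x - 2]].

Expanding det(xI - A) along the first row:
det(xI - A) = + (x + 3)·det([[x - 10, -5], [1, x - 2]]) - (3)·det([[-14, -5], [2, x - 2]]) + (2)·det([[-14, x - 10], [2, 1]]).

Evaluating gives χ_A(x) = x^3 - 9x^2 + 27x - 27 = (x - 3)^3.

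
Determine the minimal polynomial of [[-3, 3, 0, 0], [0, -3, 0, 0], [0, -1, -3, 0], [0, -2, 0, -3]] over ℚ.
m_A(x) = (x + 3)^2

The characteristic polynomial factors as (x + 3)^4. The minimal polynomial is ∏(x - λ)^{k_λ} where k_λ is the size of the largest Jordan block at λ.

For λ = -3: rank(A + 3I) = 1, and the largest Jordan block has size 2 (the smallest k with rank((A + 3I)^k) = rank((A + 3I)^(k+1))).

So m_A(x) = (x + 3)^2.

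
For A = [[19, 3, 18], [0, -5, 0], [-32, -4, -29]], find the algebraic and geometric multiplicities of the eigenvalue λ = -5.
The characteristic polynomial is (x + 5)^3, so the factor x + 5 appears with exponent 3: the algebraic multiplicity is 3.

rank(A + 5I) = 1, so the eigenspace has dimension 3 - 1 = 2: the geometric multiplicity is 2.

Since 2 < 3, A is not diagonalizable.

algebraic multiplicity 3, geometric multiplicity 2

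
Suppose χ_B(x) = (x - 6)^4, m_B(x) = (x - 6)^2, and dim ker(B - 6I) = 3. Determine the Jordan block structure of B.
Jordan blocks: (6, 2), (6, 1), (6, 1)

λ = 6: algebraic multiplicity 4 (exponent in χ_B), largest block size 2 (exponent in m_B), 3 blocks (geometric multiplicity). These force block sizes [2, 1, 1].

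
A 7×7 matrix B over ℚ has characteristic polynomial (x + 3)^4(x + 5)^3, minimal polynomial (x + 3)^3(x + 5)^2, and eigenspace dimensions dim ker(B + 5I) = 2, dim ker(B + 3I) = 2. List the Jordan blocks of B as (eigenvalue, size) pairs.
λ = -5: algebraic multiplicity 3 (exponent in χ_B), largest block size 2 (exponent in m_B), 2 blocks (geometric multiplicity). These force block sizes [2, 1].
λ = -3: algebraic multiplicity 4 (exponent in χ_B), largest block size 3 (exponent in m_B), 2 blocks (geometric multiplicity). These force block sizes [3, 1].

Jordan blocks: (-5, 2), (-5, 1), (-3, 3), (-3, 1)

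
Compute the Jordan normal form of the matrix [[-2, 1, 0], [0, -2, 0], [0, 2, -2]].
The characteristic polynomial is det(xI - A) = (x + 2)^3, so the eigenvalues are -2 (algebraic multiplicity 3).

For λ = -2: rank(A + 2I) = 1, rank((A + 2I)^2) = 0. The eigenspace has dimension 3 - 1 = 2, so there are 2 Jordan blocks; the rank sequence gives block sizes [2, 1].

Assembling the blocks gives the Jordan form J above.

J = [[-2, 1, 0], [0, -2, 0], [0, 0, -2]]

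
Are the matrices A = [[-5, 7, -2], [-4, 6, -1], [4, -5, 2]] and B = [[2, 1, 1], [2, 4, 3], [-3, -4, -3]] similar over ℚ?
Yes.

Two matrices over a field are similar if and only if they have the same invariant factors.

Both A and B have characteristic polynomial (x - 1)^3 and minimal polynomial (x - 1)^3. Computing further, both have invariant factors (x - 1)^3. Hence A and B are similar.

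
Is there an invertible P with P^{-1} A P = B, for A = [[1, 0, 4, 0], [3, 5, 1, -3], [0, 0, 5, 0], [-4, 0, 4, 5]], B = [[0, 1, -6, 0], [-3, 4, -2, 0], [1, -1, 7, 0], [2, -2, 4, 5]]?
Two matrices over a field are similar if and only if they have the same invariant factors.

Both A and B have characteristic polynomial (x - 5)^3(x - 1) and minimal polynomial (x - 5)^2(x - 1). Computing further, both have invariant factors x - 5, (x - 5)^2(x - 1). Hence A and B are similar.

Yes.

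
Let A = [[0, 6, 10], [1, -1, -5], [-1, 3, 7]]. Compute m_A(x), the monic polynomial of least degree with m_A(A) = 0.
m_A(x) = (x - 2)^2

The characteristic polynomial factors as (x - 2)^3. The minimal polynomial is ∏(x - λ)^{k_λ} where k_λ is the size of the largest Jordan block at λ.

For λ = 2: rank(A - 2I) = 1, and the largest Jordan block has size 2 (the smallest k with rank((A - 2I)^k) = rank((A - 2I)^(k+1))).

So m_A(x) = (x - 2)^2.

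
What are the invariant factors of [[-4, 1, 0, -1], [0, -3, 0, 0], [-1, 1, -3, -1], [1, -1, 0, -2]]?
x + 3, x + 3, (x + 3)^2

The Jordan structure of A has elementary divisors (x + 3)^2, (x + 3), (x + 3). Arranging the block sizes at each eigenvalue in decreasing order and taking row products gives the invariant factors.

Invariant factors (smallest first, each dividing the next): x + 3, x + 3, (x + 3)^2.

Check: the last factor (x + 3)^2 is the minimal polynomial, and the product (x + 3)^4 is the characteristic polynomial.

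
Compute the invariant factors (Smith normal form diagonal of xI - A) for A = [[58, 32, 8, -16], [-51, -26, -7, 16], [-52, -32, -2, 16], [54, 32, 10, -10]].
x - 6, (x - 6)^2(x - 2)

The Jordan structure of A has elementary divisors (x - 2), (x - 6)^2, (x - 6). Arranging the block sizes at each eigenvalue in decreasing order and taking row products gives the invariant factors.

Invariant factors (smallest first, each dividing the next): x - 6, (x - 6)^2(x - 2).

Check: the last factor (x - 6)^2(x - 2) is the minimal polynomial, and the product (x - 6)^3(x - 2) is the characteristic polynomial.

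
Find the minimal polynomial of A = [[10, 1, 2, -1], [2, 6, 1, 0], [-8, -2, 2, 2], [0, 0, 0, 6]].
The characteristic polynomial factors as (x - 6)^4. The minimal polynomial is ∏(x - λ)^{k_λ} where k_λ is the size of the largest Jordan block at λ.

For λ = 6: rank(A - 6I) = 2, and the largest Jordan block has size 3 (the smallest k with rank((A - 6I)^k) = rank((A - 6I)^(k+1))).

So m_A(x) = (x - 6)^3.

m_A(x) = (x - 6)^3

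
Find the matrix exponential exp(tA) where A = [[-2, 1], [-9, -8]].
e^{tA} = [[(3*t + 1)*e^{-5*t}, t*e^{-5*t}], [-9*t*e^{-5*t}, (1 - 3*t)*e^{-5*t}]]

A has Jordan form J = [[-5, 1], [0, -5]] with A = PJP^{-1}, so e^{tA} = P e^{tJ} P^{-1}.

For a Jordan block J_k(λ), e^{tJ_k(λ)} = e^{λt} · (I + tN + t^2 N^2/2! + ... + t^{k-1} N^{k-1}/(k-1)!) where N is the nilpotent superdiagonal part.

Assembling the blocks and conjugating back gives the entries of e^{tA} as shown above.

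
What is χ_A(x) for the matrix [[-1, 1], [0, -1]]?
xI - A = [[x + 1, -1], [0, x + 1]].

Expanding det(xI - A) along the first row:
det(xI - A) = + (x + 1)·det([[x + 1]]) - (-1)·det([[0]]).

Evaluating gives χ_A(x) = x^2 + 2x + 1 = (x + 1)^2.

χ_A(x) = (x + 1)^2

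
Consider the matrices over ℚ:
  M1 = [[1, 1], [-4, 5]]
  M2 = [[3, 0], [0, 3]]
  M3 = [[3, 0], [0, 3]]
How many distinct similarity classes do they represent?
Characteristic polynomials: χ_{M1} = (x - 3)^2, χ_{M2} = (x - 3)^2, χ_{M3} = (x - 3)^2.

{M1}: invariant factors (x - 3)^2.

{M2, M3}: invariant factors x - 3, x - 3.

Matrices are similar if and only if their invariant-factor lists agree; the partition into similarity classes is {M1}, {M2, M3}.

2 classes: {M1}, {M2, M3}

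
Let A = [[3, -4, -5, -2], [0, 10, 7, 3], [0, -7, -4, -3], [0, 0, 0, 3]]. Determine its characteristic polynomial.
xI - A = [[x - 3, 4, 5, 2], [0, x - 10, -7, -3], [0, 7, x + 4, 3], [0, 0, 0, x - 3]].

Expanding det(xI - A) along the first row:
det(xI - A) = + (x - 3)·det([[x - 10, -7, -3], [7, x + 4, 3], [0, 0, x - 3]]) - (4)·det([[0, -7, -3], [0, x + 4, 3], [0, 0, x - 3]]) + (5)·det([[0, x - 10, -3], [0, 7, 3], [0, 0, x - 3]]) - (2)·det([[0, x - 10, -7], [0, 7, x + 4], [0, 0, 0]]).

Evaluating gives χ_A(x) = x^4 - 12x^3 + 54x^2 - 108x + 81 = (x - 3)^4.

χ_A(x) = (x - 3)^4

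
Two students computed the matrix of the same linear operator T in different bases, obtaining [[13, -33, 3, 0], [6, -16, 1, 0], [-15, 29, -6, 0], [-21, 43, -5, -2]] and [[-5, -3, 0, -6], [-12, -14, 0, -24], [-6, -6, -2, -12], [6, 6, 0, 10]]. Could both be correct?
Both have characteristic polynomial (x + 2)^3(x + 5), but the minimal polynomial of A is (x + 2)^2(x + 5) while the minimal polynomial of B is (x + 2)(x + 5). The minimal polynomial is a similarity invariant, so A and B are not similar.

No.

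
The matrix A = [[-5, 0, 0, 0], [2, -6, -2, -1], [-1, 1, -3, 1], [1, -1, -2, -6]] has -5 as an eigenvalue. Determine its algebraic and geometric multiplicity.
algebraic multiplicity 4, geometric multiplicity 2

The characteristic polynomial is (x + 5)^4, so the factor x + 5 appears with exponent 4: the algebraic multiplicity is 4.

rank(A + 5I) = 2, so the eigenspace has dimension 4 - 2 = 2: the geometric multiplicity is 2.

Since 2 < 4, A is not diagonalizable.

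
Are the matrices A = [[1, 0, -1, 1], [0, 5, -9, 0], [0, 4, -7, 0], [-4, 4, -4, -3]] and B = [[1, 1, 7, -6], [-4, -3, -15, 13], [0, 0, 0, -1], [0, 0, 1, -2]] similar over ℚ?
Two matrices over a field are similar if and only if they have the same invariant factors.

Both A and B have characteristic polynomial (x + 1)^4 and minimal polynomial (x + 1)^2. Computing further, both have invariant factors (x + 1)^2, (x + 1)^2. Hence A and B are similar.

Yes.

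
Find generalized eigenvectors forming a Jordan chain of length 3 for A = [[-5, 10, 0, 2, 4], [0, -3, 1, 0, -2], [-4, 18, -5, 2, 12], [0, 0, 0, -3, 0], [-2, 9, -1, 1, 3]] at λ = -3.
We seek v_1 ∈ ker((A + 3I)^3) \ ker((A + 3I)^2), then set v_{i+1} = (A + 3I) v_i.

One such chain is v_1 = [[-1, 1, -5, 0, -3]]^T, v_2 = [[0, 1, -4, 0, -2]]^T, v_3 = [[2, 0, 2, 0, 1]]^T. Check: (A + 3I) v_3 = [[0, 0, 0, 0, 0]]^T = 0.

v_1 = [[-1, 1, -5, 0, -3]]^T, v_2 = [[0, 1, -4, 0, -2]]^T, v_3 = [[2, 0, 2, 0, 1]]^T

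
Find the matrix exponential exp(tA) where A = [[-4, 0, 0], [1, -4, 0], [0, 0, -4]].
A has Jordan form J = [[-4, 1, 0], [0, -4, 0], [0, 0, -4]] with A = PJP^{-1}, so e^{tA} = P e^{tJ} P^{-1}.

For a Jordan block J_k(λ), e^{tJ_k(λ)} = e^{λt} · (I + tN + t^2 N^2/2! + ... + t^{k-1} N^{k-1}/(k-1)!) where N is the nilpotent superdiagonal part.

Assembling the blocks and conjugating back gives the entries of e^{tA} as shown above.

e^{tA} = [[e^{-4*t}, 0, 0], [t*e^{-4*t}, e^{-4*t}, 0], [0, 0, e^{-4*t}]]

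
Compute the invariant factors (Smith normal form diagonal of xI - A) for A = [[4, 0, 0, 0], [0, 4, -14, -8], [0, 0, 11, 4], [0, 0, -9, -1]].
The Jordan structure of A has elementary divisors (x - 4), (x - 4), (x - 5)^2. Arranging the block sizes at each eigenvalue in decreasing order and taking row products gives the invariant factors.

Invariant factors (smallest first, each dividing the next): x - 4, (x - 5)^2(x - 4).

Check: the last factor (x - 5)^2(x - 4) is the minimal polynomial, and the product (x - 5)^2(x - 4)^2 is the characteristic polynomial.

x - 4, (x - 5)^2(x - 4)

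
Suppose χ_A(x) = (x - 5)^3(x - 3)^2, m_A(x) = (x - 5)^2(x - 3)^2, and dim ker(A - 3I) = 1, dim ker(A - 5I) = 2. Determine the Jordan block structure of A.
Jordan blocks: (3, 2), (5, 2), (5, 1)

λ = 3: algebraic multiplicity 2 (exponent in χ_A), largest block size 2 (exponent in m_A), 1 block (geometric multiplicity). This forces block sizes [2].
λ = 5: algebraic multiplicity 3 (exponent in χ_A), largest block size 2 (exponent in m_A), 2 blocks (geometric multiplicity). These force block sizes [2, 1].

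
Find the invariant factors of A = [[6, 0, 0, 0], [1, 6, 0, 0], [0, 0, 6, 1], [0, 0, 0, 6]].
(x - 6)^2, (x - 6)^2

The Jordan structure of A has elementary divisors (x - 6)^2, (x - 6)^2. Arranging the block sizes at each eigenvalue in decreasing order and taking row products gives the invariant factors.

Invariant factors (smallest first, each dividing the next): (x - 6)^2, (x - 6)^2.

Check: the last factor (x - 6)^2 is the minimal polynomial, and the product (x - 6)^4 is the characteristic polynomial.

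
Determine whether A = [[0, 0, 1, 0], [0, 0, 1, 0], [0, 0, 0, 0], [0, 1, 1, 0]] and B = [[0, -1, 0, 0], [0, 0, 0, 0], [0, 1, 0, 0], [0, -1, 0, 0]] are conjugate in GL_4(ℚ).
Both have characteristic polynomial x^4, but the minimal polynomial of A is x^3 while the minimal polynomial of B is x^2. The minimal polynomial is a similarity invariant, so A and B are not similar.

No.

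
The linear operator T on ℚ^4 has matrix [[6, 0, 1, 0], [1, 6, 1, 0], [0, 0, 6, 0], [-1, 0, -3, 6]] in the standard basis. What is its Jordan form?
The characteristic polynomial is det(xI - A) = (x - 6)^4, so the eigenvalues are 6 (algebraic multiplicity 4).

For λ = 6: rank(A - 6I) = 2, rank((A - 6I)^2) = 1, rank((A - 6I)^3) = 0. The eigenspace has dimension 4 - 2 = 2, so there are 2 Jordan blocks; the rank sequence gives block sizes [3, 1].

Assembling the blocks gives the Jordan form J above.

J = [[6, 1, 0, 0], [0, 6, 1, 0], [0, 0, 6, 0], [0, 0, 0, 6]]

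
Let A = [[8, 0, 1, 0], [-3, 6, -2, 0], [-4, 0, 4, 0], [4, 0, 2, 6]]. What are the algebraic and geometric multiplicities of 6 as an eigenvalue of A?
The characteristic polynomial is (x - 6)^4, so the factor x - 6 appears with exponent 4: the algebraic multiplicity is 4.

rank(A - 6I) = 2, so the eigenspace has dimension 4 - 2 = 2: the geometric multiplicity is 2.

Since 2 < 4, A is not diagonalizable.

algebraic multiplicity 4, geometric multiplicity 2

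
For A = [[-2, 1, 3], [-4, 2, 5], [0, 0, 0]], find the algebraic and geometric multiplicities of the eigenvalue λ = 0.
The characteristic polynomial is x^3, so the factor x appears with exponent 3: the algebraic multiplicity is 3.

rank(A) = 2, so the eigenspace has dimension 3 - 2 = 1: the geometric multiplicity is 1.

Since 1 < 3, A is not diagonalizable.

algebraic multiplicity 3, geometric multiplicity 1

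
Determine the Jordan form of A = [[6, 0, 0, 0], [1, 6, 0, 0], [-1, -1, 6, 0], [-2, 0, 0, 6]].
The characteristic polynomial is det(xI - A) = (x - 6)^4, so the eigenvalues are 6 (algebraic multiplicity 4).

For λ = 6: rank(A - 6I) = 2, rank((A - 6I)^2) = 1, rank((A - 6I)^3) = 0. The eigenspace has dimension 4 - 2 = 2, so there are 2 Jordan blocks; the rank sequence gives block sizes [3, 1].

Assembling the blocks gives the Jordan form J above.

J = [[6, 1, 0, 0], [0, 6, 1, 0], [0, 0, 6, 0], [0, 0, 0, 6]]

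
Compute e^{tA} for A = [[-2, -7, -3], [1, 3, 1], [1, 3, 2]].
e^{tA} = [[(-t^2 - 6*t + 2)*e^{t}/2, t*(-t - 7)*e^{t}, t*(-t - 6)*e^{t}/2], [t*e^{t}, (2*t + 1)*e^{t}, t*e^{t}], [t*(t + 2)*e^{t}/2, t*(t + 3)*e^{t}, (t^2/2 + t + 1)*e^{t}]]

A has Jordan form J = [[1, 1, 0], [0, 1, 1], [0, 0, 1]] with A = PJP^{-1}, so e^{tA} = P e^{tJ} P^{-1}.

For a Jordan block J_k(λ), e^{tJ_k(λ)} = e^{λt} · (I + tN + t^2 N^2/2! + ... + t^{k-1} N^{k-1}/(k-1)!) where N is the nilpotent superdiagonal part.

Assembling the blocks and conjugating back gives the entries of e^{tA} as shown above.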